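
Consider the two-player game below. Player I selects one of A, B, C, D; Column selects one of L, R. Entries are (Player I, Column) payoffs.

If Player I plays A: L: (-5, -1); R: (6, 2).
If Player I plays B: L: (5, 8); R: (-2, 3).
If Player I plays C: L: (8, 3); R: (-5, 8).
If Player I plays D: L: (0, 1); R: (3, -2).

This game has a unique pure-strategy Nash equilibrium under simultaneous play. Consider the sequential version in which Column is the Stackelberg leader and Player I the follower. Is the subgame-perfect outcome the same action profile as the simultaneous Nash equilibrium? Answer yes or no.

no

Player I best-responds to each possible Column move:
- L → Player I plays C (best of -5, 5, 8, 0); Column gets 3.
- R → Player I plays A (best of 6, -2, -5, 3); Column gets 2.
Maximizing over 3, 2, Column chooses L. Subgame-perfect outcome: (C, L) with payoffs (8, 3).
Now find the simultaneous Nash equilibrium.
Player I's best replies: L→C; R→A.
Column's best replies: A→R; B→L; C→R; D→L.
The unique mutual best reply is (A, R), giving (6, 2).
Sequential outcome (C, L) differs from the Nash profile (A, R).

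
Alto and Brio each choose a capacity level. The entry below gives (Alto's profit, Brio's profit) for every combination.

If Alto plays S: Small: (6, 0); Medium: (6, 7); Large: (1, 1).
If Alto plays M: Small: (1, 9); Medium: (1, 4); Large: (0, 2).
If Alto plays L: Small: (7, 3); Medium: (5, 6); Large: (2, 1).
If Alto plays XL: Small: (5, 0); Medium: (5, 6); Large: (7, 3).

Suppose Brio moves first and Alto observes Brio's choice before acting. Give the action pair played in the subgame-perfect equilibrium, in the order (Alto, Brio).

Backward induction with Brio moving first.
- Small: Alto compares 6, 1, 7, 5 and picks L; Brio would get 3.
- Medium: Alto compares 6, 1, 5, 5 and picks S; Brio would get 7.
- Large: Alto compares 1, 0, 2, 7 and picks XL; Brio would get 3.
Maximizing over 3, 7, 3, Brio chooses Medium. Subgame-perfect outcome: (S, Medium) with payoffs (6, 7).

(S, Medium)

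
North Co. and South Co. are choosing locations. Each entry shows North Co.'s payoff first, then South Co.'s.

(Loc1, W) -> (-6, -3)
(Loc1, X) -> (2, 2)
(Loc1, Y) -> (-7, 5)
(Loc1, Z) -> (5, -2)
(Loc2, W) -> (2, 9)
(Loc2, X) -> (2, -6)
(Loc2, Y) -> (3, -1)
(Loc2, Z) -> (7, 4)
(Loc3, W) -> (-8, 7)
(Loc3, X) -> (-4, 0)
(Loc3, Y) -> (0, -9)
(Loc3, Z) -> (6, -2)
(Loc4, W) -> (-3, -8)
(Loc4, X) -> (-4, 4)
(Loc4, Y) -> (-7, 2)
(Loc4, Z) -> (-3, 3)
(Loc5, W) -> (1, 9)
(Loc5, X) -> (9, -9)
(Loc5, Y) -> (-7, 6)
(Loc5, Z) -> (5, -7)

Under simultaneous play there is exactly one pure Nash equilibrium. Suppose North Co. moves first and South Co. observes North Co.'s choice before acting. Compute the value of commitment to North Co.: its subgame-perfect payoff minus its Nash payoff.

0

Backward induction with North Co. moving first.
- Loc1: BR = Y, leader payoff -7.
- Loc2: BR = W, leader payoff 2.
- Loc3: BR = W, leader payoff -8.
- Loc4: BR = X, leader payoff -4.
- Loc5: BR = W, leader payoff 1.
Maximizing over -7, 2, -8, -4, 1, North Co. chooses Loc2. Subgame-perfect outcome: (Loc2, W) with payoffs (2, 9).
Now find the simultaneous Nash equilibrium.
North Co.'s best replies: W→Loc2; X→Loc5; Y→Loc2; Z→Loc2.
South Co.'s best replies: Loc1→Y; Loc2→W; Loc3→W; Loc4→X; Loc5→W.
Only (Loc2, W) has each player best-responding; Nash payoffs (2, 9).
North Co.'s commitment gain: 2 − 2 = 0.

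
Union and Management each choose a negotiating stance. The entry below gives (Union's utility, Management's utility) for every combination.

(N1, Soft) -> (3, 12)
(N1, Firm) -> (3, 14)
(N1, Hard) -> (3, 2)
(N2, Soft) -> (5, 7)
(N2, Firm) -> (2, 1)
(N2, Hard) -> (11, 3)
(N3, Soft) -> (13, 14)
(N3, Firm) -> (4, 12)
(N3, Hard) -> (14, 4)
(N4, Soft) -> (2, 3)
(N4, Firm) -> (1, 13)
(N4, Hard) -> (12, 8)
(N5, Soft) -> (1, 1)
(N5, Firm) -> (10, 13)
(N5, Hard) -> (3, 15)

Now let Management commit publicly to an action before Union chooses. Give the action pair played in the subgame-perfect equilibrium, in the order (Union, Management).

Backward induction with Management moving first.
- Soft: Union compares 3, 5, 13, 2, 1 and picks N3; Management would get 14.
- Firm: Union compares 3, 2, 4, 1, 10 and picks N5; Management would get 13.
- Hard: Union compares 3, 11, 14, 12, 3 and picks N3; Management would get 4.
Among 14, 13, 4, the best is 14 at Soft. Subgame-perfect outcome: (N3, Soft) with payoffs (13, 14).

(N3, Soft)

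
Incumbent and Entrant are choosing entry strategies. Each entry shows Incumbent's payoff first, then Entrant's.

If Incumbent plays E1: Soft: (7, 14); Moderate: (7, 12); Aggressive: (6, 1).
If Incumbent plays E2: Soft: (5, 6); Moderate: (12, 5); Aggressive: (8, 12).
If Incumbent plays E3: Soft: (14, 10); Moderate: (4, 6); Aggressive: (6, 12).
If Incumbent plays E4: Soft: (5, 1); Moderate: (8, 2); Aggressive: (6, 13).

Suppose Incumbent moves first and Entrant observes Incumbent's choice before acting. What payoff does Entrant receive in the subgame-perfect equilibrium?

Entrant best-responds to each possible Incumbent move:
- E1 → Entrant plays Soft (best of 14, 12, 1); Incumbent gets 7.
- E2 → Entrant plays Aggressive (best of 6, 5, 12); Incumbent gets 8.
- E3 → Entrant plays Aggressive (best of 10, 6, 12); Incumbent gets 6.
- E4 → Entrant plays Aggressive (best of 1, 2, 13); Incumbent gets 6.
Incumbent's induced payoffs are 7, 8, 6, 6, so Incumbent commits to E2. Subgame-perfect outcome: (E2, Aggressive) with payoffs (8, 12).

12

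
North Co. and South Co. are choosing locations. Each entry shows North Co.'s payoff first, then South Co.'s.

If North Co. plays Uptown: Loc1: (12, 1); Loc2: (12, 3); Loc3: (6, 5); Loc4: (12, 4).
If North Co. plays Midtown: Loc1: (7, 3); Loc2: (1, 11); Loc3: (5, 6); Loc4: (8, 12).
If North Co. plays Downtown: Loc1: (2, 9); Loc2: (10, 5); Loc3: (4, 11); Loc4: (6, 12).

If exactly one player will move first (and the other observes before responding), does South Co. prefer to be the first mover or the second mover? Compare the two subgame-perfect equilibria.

second

If North Co. leads: South Co.'s best replies are Uptown→Loc3, Midtown→Loc4, Downtown→Loc4; North Co.'s induced payoffs 6, 8, 6; outcome (Midtown, Loc4), payoffs (8, 12).
If South Co. leads: North Co.'s best replies are Loc1→Uptown, Loc2→Uptown, Loc3→Uptown, Loc4→Uptown; South Co.'s induced payoffs 1, 3, 5, 4; outcome (Uptown, Loc3), payoffs (6, 5).
South Co. gets 5 moving first and 12 moving second, so South Co. prefers to move second.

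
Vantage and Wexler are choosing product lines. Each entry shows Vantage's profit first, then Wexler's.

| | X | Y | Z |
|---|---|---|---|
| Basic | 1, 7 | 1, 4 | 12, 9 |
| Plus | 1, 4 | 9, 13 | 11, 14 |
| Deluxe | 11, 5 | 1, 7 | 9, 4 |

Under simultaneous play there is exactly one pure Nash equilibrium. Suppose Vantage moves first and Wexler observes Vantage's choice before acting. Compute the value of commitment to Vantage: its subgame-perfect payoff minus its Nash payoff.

Wexler best-responds to each possible Vantage move:
- Basic → Wexler plays Z (best of 7, 4, 9); Vantage gets 12.
- Plus → Wexler plays Z (best of 4, 13, 14); Vantage gets 11.
- Deluxe → Wexler plays Y (best of 5, 7, 4); Vantage gets 1.
Maximizing over 12, 11, 1, Vantage chooses Basic. Subgame-perfect outcome: (Basic, Z) with payoffs (12, 9).
Under simultaneous play:
Vantage's best replies: X→Deluxe; Y→Plus; Z→Basic.
Wexler's best replies: Basic→Z; Plus→Z; Deluxe→Y.
Only (Basic, Z) has each player best-responding; Nash payoffs (12, 9).
Vantage's commitment gain: 12 − 12 = 0.

0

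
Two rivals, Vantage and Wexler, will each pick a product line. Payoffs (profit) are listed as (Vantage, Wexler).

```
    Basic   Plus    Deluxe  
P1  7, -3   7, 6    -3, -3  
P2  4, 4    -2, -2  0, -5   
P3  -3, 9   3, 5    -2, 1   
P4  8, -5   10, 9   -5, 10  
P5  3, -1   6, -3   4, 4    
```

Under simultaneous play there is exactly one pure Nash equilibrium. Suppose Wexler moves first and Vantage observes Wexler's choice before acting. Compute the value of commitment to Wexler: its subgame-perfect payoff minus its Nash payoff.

Solve by backward induction (Wexler leads).
- Basic: BR = P4, leader payoff -5.
- Plus: BR = P4, leader payoff 9.
- Deluxe: BR = P5, leader payoff 4.
Among -5, 9, 4, the best is 9 at Plus. Subgame-perfect outcome: (P4, Plus) with payoffs (10, 9).
Under simultaneous play:
Vantage's best replies: Basic→P4; Plus→P4; Deluxe→P5.
Wexler's best replies: P1→Plus; P2→Basic; P3→Basic; P4→Deluxe; P5→Deluxe.
The unique mutual best reply is (P5, Deluxe), giving (4, 4).
Wexler's commitment gain: 9 − 4 = 5.

5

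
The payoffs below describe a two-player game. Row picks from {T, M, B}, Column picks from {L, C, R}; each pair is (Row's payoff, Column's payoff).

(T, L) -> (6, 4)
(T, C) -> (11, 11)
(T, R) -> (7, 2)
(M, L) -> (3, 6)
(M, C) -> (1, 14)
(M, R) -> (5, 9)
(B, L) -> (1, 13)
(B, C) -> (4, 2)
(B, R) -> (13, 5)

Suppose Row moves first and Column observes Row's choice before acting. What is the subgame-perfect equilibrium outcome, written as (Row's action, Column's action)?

(T, C)

Work backward from Column's decision.
- T → Column plays C (best of 4, 11, 2); Row gets 11.
- M → Column plays C (best of 6, 14, 9); Row gets 1.
- B → Column plays L (best of 13, 2, 5); Row gets 1.
Row's induced payoffs are 11, 1, 1, so Row commits to T. Subgame-perfect outcome: (T, C) with payoffs (11, 11).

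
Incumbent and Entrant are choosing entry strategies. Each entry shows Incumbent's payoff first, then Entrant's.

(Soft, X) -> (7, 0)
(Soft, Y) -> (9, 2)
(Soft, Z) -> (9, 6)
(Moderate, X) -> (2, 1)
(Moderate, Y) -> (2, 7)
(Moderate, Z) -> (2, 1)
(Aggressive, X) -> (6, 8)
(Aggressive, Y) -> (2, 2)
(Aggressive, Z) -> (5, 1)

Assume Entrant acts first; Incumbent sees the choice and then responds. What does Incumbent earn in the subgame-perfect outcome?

9

Solve by backward induction (Entrant leads).
- X: BR = Soft, leader payoff 0.
- Y: BR = Soft, leader payoff 2.
- Z: BR = Soft, leader payoff 6.
Maximizing over 0, 2, 6, Entrant chooses Z. Subgame-perfect outcome: (Soft, Z) with payoffs (9, 6).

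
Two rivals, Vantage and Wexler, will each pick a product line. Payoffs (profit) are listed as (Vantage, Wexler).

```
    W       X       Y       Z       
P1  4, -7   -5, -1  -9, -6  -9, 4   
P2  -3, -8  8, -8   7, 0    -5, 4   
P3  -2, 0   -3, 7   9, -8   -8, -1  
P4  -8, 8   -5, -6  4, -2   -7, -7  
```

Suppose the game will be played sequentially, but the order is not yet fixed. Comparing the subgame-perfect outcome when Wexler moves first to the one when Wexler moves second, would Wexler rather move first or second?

If Vantage leads: Wexler's best replies are P1→Z, P2→Z, P3→X, P4→W; Vantage's induced payoffs -9, -5, -3, -8; outcome (P3, X), payoffs (-3, 7).
If Wexler leads: Vantage's best replies are W→P1, X→P2, Y→P3, Z→P2; Wexler's induced payoffs -7, -8, -8, 4; outcome (P2, Z), payoffs (-5, 4).
Wexler gets 4 moving first and 7 moving second, so Wexler prefers to move second.

second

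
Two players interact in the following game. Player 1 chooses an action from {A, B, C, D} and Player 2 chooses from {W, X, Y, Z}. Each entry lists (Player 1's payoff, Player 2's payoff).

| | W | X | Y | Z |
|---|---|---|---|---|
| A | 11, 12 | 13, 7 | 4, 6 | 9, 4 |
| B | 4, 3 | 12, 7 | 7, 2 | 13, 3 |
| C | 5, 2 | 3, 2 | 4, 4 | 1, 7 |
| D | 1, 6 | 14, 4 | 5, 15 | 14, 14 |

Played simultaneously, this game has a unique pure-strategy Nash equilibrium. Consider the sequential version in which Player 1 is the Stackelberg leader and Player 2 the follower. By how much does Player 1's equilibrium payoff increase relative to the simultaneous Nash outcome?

Backward induction with Player 1 moving first.
- A: BR = W, leader payoff 11.
- B: BR = X, leader payoff 12.
- C: BR = Z, leader payoff 1.
- D: BR = Y, leader payoff 5.
Maximizing over 11, 12, 1, 5, Player 1 chooses B. Subgame-perfect outcome: (B, X) with payoffs (12, 7).
For the simultaneous game, intersect best replies.
Player 1's best replies: W→A; X→D; Y→B; Z→D.
Player 2's best replies: A→W; B→X; C→Z; D→Y.
The unique mutual best reply is (A, W), giving (11, 12).
Player 1's commitment gain: 12 − 11 = 1.

1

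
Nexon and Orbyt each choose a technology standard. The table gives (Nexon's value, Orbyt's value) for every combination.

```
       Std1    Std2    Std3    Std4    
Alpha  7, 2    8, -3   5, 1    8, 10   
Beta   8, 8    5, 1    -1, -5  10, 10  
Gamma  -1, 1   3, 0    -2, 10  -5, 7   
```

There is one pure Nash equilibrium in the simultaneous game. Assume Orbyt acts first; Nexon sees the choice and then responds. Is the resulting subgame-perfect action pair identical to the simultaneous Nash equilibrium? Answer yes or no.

yes

Nexon best-responds to each possible Orbyt move:
- Std1 → Nexon plays Beta (best of 7, 8, -1); Orbyt gets 8.
- Std2 → Nexon plays Alpha (best of 8, 5, 3); Orbyt gets -3.
- Std3 → Nexon plays Alpha (best of 5, -1, -2); Orbyt gets 1.
- Std4 → Nexon plays Beta (best of 8, 10, -5); Orbyt gets 10.
Maximizing over 8, -3, 1, 10, Orbyt chooses Std4. Subgame-perfect outcome: (Beta, Std4) with payoffs (10, 10).
Under simultaneous play:
Nexon's best replies: Std1→Beta; Std2→Alpha; Std3→Alpha; Std4→Beta.
Orbyt's best replies: Alpha→Std4; Beta→Std4; Gamma→Std3.
The unique mutual best reply is (Beta, Std4), giving (10, 10).
Sequential outcome (Beta, Std4) coincides with the Nash profile (Beta, Std4).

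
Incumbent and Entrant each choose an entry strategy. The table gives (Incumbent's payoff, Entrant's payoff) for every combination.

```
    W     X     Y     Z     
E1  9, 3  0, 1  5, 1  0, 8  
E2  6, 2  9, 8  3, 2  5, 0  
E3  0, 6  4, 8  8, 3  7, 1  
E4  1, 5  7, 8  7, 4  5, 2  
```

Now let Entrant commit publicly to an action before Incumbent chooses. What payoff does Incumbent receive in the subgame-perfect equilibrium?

9

Incumbent best-responds to each possible Entrant move:
- W: BR = E1, leader payoff 3.
- X: BR = E2, leader payoff 8.
- Y: BR = E3, leader payoff 3.
- Z: BR = E3, leader payoff 1.
Among 3, 8, 3, 1, the best is 8 at X. Subgame-perfect outcome: (E2, X) with payoffs (9, 8).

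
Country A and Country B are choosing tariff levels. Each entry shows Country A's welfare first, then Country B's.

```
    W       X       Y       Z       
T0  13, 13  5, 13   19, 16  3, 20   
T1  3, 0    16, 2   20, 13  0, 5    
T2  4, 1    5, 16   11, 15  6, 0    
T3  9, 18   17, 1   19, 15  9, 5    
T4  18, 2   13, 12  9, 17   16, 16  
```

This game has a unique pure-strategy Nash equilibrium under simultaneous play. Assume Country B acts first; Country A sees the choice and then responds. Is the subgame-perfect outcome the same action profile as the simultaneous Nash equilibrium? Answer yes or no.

no

Solve by backward induction (Country B leads).
- W: BR = T4, leader payoff 2.
- X: BR = T3, leader payoff 1.
- Y: BR = T1, leader payoff 13.
- Z: BR = T4, leader payoff 16.
Country B's induced payoffs are 2, 1, 13, 16, so Country B commits to Z. Subgame-perfect outcome: (T4, Z) with payoffs (16, 16).
Under simultaneous play:
Country A's best replies: W→T4; X→T3; Y→T1; Z→T4.
Country B's best replies: T0→Z; T1→Y; T2→X; T3→W; T4→Y.
The unique mutual best reply is (T1, Y), giving (20, 13).
Sequential outcome (T4, Z) differs from the Nash profile (T1, Y).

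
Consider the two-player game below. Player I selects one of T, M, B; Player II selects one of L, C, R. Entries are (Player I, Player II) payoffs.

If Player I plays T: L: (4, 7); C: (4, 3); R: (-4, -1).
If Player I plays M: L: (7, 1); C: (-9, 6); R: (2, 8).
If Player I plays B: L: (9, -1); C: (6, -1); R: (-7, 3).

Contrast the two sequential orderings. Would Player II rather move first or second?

If Player I leads: Player II's best replies are T→L, M→R, B→R; Player I's induced payoffs 4, 2, -7; outcome (T, L), payoffs (4, 7).
If Player II leads: Player I's best replies are L→B, C→B, R→M; Player II's induced payoffs -1, -1, 8; outcome (M, R), payoffs (2, 8).
Player II gets 8 moving first and 7 moving second, so Player II prefers to move first.

first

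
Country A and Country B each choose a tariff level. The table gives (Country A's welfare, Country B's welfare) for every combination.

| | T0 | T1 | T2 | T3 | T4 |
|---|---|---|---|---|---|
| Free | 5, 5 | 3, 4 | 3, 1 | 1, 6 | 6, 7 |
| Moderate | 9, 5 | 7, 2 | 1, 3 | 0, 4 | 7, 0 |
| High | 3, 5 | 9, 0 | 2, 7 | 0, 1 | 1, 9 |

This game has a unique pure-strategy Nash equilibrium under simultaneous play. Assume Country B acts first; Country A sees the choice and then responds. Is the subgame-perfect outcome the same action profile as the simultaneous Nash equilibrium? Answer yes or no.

Work backward from Country A's decision.
- T0: BR = Moderate, leader payoff 5.
- T1: BR = High, leader payoff 0.
- T2: BR = Free, leader payoff 1.
- T3: BR = Free, leader payoff 6.
- T4: BR = Moderate, leader payoff 0.
Country B's induced payoffs are 5, 0, 1, 6, 0, so Country B commits to T3. Subgame-perfect outcome: (Free, T3) with payoffs (1, 6).
For the simultaneous game, intersect best replies.
Country A's best replies: T0→Moderate; T1→High; T2→Free; T3→Free; T4→Moderate.
Country B's best replies: Free→T4; Moderate→T0; High→T4.
The unique mutual best reply is (Moderate, T0), giving (9, 5).
Sequential outcome (Free, T3) differs from the Nash profile (Moderate, T0).

no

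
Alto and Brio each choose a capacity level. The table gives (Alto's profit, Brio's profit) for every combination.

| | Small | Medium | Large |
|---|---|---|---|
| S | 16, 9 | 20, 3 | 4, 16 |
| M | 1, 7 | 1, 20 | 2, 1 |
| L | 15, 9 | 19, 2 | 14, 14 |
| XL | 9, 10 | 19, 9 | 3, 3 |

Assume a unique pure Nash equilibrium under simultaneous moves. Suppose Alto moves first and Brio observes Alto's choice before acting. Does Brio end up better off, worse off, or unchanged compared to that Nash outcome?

Brio best-responds to each possible Alto move:
- S: BR = Large, leader payoff 4.
- M: BR = Medium, leader payoff 1.
- L: BR = Large, leader payoff 14.
- XL: BR = Small, leader payoff 9.
Maximizing over 4, 1, 14, 9, Alto chooses L. Subgame-perfect outcome: (L, Large) with payoffs (14, 14).
Under simultaneous play:
Alto's best replies: Small→S; Medium→S; Large→L.
Brio's best replies: S→Large; M→Medium; L→Large; XL→Small.
Only (L, Large) has each player best-responding; Nash payoffs (14, 14).
Brio earns 14 sequentially versus 14 at the Nash outcome: unchanged.

unchanged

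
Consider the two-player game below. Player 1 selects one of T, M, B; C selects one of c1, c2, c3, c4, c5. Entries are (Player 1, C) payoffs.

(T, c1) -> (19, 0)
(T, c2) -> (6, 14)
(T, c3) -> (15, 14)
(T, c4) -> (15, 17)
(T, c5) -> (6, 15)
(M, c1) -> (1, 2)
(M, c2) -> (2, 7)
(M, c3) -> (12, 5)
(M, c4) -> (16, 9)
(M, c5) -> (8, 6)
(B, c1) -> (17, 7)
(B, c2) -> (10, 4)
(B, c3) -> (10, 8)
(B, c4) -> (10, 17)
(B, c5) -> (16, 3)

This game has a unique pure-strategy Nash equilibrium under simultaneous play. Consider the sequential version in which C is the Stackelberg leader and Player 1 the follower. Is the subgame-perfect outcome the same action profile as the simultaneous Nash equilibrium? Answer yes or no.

no

Player 1 best-responds to each possible C move:
- c1: Player 1 compares 19, 1, 17 and picks T; C would get 0.
- c2: Player 1 compares 6, 2, 10 and picks B; C would get 4.
- c3: Player 1 compares 15, 12, 10 and picks T; C would get 14.
- c4: Player 1 compares 15, 16, 10 and picks M; C would get 9.
- c5: Player 1 compares 6, 8, 16 and picks B; C would get 3.
Among 0, 4, 14, 9, 3, the best is 14 at c3. Subgame-perfect outcome: (T, c3) with payoffs (15, 14).
Under simultaneous play:
Player 1's best replies: c1→T; c2→B; c3→T; c4→M; c5→B.
C's best replies: T→c4; M→c4; B→c4.
The unique mutual best reply is (M, c4), giving (16, 9).
Sequential outcome (T, c3) differs from the Nash profile (M, c4).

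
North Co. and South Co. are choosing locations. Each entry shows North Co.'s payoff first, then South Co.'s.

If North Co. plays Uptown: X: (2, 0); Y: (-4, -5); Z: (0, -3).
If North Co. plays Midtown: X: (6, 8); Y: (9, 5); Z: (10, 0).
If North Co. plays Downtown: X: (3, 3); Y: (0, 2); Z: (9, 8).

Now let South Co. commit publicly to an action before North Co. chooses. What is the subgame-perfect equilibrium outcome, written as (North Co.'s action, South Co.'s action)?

(Midtown, X)

Work backward from North Co.'s decision.
- X: BR = Midtown, leader payoff 8.
- Y: BR = Midtown, leader payoff 5.
- Z: BR = Midtown, leader payoff 0.
Among 8, 5, 0, the best is 8 at X. Subgame-perfect outcome: (Midtown, X) with payoffs (6, 8).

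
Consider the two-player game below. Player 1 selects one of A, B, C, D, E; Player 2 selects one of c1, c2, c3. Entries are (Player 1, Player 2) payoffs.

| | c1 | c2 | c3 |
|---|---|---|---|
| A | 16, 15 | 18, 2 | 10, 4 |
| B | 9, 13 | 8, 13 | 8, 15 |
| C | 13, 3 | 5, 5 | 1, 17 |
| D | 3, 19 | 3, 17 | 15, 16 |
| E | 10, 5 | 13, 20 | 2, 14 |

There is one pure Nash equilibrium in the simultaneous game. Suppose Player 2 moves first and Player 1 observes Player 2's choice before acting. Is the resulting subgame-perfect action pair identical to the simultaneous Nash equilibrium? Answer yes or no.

Solve by backward induction (Player 2 leads).
- c1 → Player 1 plays A (best of 16, 9, 13, 3, 10); Player 2 gets 15.
- c2 → Player 1 plays A (best of 18, 8, 5, 3, 13); Player 2 gets 2.
- c3 → Player 1 plays D (best of 10, 8, 1, 15, 2); Player 2 gets 16.
Player 2's induced payoffs are 15, 2, 16, so Player 2 commits to c3. Subgame-perfect outcome: (D, c3) with payoffs (15, 16).
Now find the simultaneous Nash equilibrium.
Player 1's best replies: c1→A; c2→A; c3→D.
Player 2's best replies: A→c1; B→c3; C→c3; D→c1; E→c2.
The unique mutual best reply is (A, c1), giving (16, 15).
Sequential outcome (D, c3) differs from the Nash profile (A, c1).

no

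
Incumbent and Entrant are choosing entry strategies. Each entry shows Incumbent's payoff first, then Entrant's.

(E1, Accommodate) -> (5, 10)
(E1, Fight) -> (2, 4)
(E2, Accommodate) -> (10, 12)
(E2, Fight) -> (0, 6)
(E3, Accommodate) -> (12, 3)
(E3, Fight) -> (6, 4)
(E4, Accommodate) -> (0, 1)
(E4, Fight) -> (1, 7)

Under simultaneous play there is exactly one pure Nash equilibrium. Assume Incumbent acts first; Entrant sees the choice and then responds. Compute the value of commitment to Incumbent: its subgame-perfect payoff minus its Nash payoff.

4

Work backward from Entrant's decision.
- E1 → Entrant plays Accommodate (best of 10, 4); Incumbent gets 5.
- E2 → Entrant plays Accommodate (best of 12, 6); Incumbent gets 10.
- E3 → Entrant plays Fight (best of 3, 4); Incumbent gets 6.
- E4 → Entrant plays Fight (best of 1, 7); Incumbent gets 1.
Incumbent's induced payoffs are 5, 10, 6, 1, so Incumbent commits to E2. Subgame-perfect outcome: (E2, Accommodate) with payoffs (10, 12).
Now find the simultaneous Nash equilibrium.
Incumbent's best replies: Accommodate→E3; Fight→E3.
Entrant's best replies: E1→Accommodate; E2→Accommodate; E3→Fight; E4→Fight.
The unique mutual best reply is (E3, Fight), giving (6, 4).
Incumbent's commitment gain: 10 − 6 = 4.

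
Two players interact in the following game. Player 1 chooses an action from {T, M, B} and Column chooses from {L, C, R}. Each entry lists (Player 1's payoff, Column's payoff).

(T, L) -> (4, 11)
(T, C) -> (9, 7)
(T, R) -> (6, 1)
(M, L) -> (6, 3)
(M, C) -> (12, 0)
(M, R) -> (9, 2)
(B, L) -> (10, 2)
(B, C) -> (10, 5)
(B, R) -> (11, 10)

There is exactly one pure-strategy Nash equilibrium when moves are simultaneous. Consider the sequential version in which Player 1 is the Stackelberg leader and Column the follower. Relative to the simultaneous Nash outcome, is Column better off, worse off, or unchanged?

Column best-responds to each possible Player 1 move:
- T → Column plays L (best of 11, 7, 1); Player 1 gets 4.
- M → Column plays L (best of 3, 0, 2); Player 1 gets 6.
- B → Column plays R (best of 2, 5, 10); Player 1 gets 11.
Among 4, 6, 11, the best is 11 at B. Subgame-perfect outcome: (B, R) with payoffs (11, 10).
Under simultaneous play:
Player 1's best replies: L→B; C→M; R→B.
Column's best replies: T→L; M→L; B→R.
Only (B, R) has each player best-responding; Nash payoffs (11, 10).
Column earns 10 sequentially versus 10 at the Nash outcome: unchanged.

unchanged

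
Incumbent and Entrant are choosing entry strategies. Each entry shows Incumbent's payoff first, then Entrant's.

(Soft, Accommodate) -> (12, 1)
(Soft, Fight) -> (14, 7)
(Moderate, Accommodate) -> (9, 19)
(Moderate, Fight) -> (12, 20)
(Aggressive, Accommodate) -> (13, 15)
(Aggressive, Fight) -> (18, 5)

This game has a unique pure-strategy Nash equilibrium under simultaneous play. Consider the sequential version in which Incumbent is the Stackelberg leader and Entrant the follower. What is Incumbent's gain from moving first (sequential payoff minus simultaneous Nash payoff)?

Work backward from Entrant's decision.
- Soft → Entrant plays Fight (best of 1, 7); Incumbent gets 14.
- Moderate → Entrant plays Fight (best of 19, 20); Incumbent gets 12.
- Aggressive → Entrant plays Accommodate (best of 15, 5); Incumbent gets 13.
Maximizing over 14, 12, 13, Incumbent chooses Soft. Subgame-perfect outcome: (Soft, Fight) with payoffs (14, 7).
For the simultaneous game, intersect best replies.
Incumbent's best replies: Accommodate→Aggressive; Fight→Aggressive.
Entrant's best replies: Soft→Fight; Moderate→Fight; Aggressive→Accommodate.
Only (Aggressive, Accommodate) has each player best-responding; Nash payoffs (13, 15).
Incumbent's commitment gain: 14 − 13 = 1.

1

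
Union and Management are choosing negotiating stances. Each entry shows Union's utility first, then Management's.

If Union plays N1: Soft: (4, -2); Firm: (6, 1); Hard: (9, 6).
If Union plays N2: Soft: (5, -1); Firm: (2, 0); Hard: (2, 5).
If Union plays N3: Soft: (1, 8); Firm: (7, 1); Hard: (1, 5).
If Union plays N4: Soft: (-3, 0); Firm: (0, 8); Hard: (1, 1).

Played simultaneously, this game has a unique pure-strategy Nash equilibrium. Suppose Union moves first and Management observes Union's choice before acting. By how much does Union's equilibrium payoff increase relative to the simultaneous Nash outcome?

0

Solve by backward induction (Union leads).
- N1 → Management plays Hard (best of -2, 1, 6); Union gets 9.
- N2 → Management plays Hard (best of -1, 0, 5); Union gets 2.
- N3 → Management plays Soft (best of 8, 1, 5); Union gets 1.
- N4 → Management plays Firm (best of 0, 8, 1); Union gets 0.
Among 9, 2, 1, 0, the best is 9 at N1. Subgame-perfect outcome: (N1, Hard) with payoffs (9, 6).
Under simultaneous play:
Union's best replies: Soft→N2; Firm→N3; Hard→N1.
Management's best replies: N1→Hard; N2→Hard; N3→Soft; N4→Firm.
The unique mutual best reply is (N1, Hard), giving (9, 6).
Union's commitment gain: 9 − 9 = 0.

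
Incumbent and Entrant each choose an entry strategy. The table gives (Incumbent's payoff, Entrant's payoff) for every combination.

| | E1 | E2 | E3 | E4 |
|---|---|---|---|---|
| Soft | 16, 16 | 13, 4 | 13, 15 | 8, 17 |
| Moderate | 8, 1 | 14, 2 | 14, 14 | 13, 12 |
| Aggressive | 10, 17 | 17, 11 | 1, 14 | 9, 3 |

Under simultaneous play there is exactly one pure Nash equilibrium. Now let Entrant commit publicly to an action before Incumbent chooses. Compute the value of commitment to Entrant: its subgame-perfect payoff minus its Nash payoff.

Incumbent best-responds to each possible Entrant move:
- E1: Incumbent compares 16, 8, 10 and picks Soft; Entrant would get 16.
- E2: Incumbent compares 13, 14, 17 and picks Aggressive; Entrant would get 11.
- E3: Incumbent compares 13, 14, 1 and picks Moderate; Entrant would get 14.
- E4: Incumbent compares 8, 13, 9 and picks Moderate; Entrant would get 12.
Entrant's induced payoffs are 16, 11, 14, 12, so Entrant commits to E1. Subgame-perfect outcome: (Soft, E1) with payoffs (16, 16).
For the simultaneous game, intersect best replies.
Incumbent's best replies: E1→Soft; E2→Aggressive; E3→Moderate; E4→Moderate.
Entrant's best replies: Soft→E4; Moderate→E3; Aggressive→E1.
The unique mutual best reply is (Moderate, E3), giving (14, 14).
Entrant's commitment gain: 16 − 14 = 2.

2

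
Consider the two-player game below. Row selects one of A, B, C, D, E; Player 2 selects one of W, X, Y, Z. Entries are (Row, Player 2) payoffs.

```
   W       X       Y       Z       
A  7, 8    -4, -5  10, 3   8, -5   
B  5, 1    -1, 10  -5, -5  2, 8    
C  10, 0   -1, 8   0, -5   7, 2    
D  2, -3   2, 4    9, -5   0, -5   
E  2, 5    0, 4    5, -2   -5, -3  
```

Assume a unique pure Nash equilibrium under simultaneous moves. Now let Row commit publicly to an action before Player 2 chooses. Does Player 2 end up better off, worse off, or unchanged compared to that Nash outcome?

Solve by backward induction (Row leads).
- A → Player 2 plays W (best of 8, -5, 3, -5); Row gets 7.
- B → Player 2 plays X (best of 1, 10, -5, 8); Row gets -1.
- C → Player 2 plays X (best of 0, 8, -5, 2); Row gets -1.
- D → Player 2 plays X (best of -3, 4, -5, -5); Row gets 2.
- E → Player 2 plays W (best of 5, 4, -2, -3); Row gets 2.
Maximizing over 7, -1, -1, 2, 2, Row chooses A. Subgame-perfect outcome: (A, W) with payoffs (7, 8).
Now find the simultaneous Nash equilibrium.
Row's best replies: W→C; X→D; Y→A; Z→A.
Player 2's best replies: A→W; B→X; C→X; D→X; E→W.
Only (D, X) has each player best-responding; Nash payoffs (2, 4).
Player 2 earns 8 sequentially versus 4 at the Nash outcome: better off.

better off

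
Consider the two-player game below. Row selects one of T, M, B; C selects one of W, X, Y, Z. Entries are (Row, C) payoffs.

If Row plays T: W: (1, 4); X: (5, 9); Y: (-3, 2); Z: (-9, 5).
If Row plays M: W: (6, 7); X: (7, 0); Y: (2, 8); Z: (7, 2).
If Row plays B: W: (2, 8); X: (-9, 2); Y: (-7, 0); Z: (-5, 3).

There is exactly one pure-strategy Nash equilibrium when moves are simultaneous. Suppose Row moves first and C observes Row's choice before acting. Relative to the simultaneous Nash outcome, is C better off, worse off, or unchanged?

better off

Backward induction with Row moving first.
- T: BR = X, leader payoff 5.
- M: BR = Y, leader payoff 2.
- B: BR = W, leader payoff 2.
Among 5, 2, 2, the best is 5 at T. Subgame-perfect outcome: (T, X) with payoffs (5, 9).
For the simultaneous game, intersect best replies.
Row's best replies: W→M; X→M; Y→M; Z→M.
C's best replies: T→X; M→Y; B→W.
Only (M, Y) has each player best-responding; Nash payoffs (2, 8).
C earns 9 sequentially versus 8 at the Nash outcome: better off.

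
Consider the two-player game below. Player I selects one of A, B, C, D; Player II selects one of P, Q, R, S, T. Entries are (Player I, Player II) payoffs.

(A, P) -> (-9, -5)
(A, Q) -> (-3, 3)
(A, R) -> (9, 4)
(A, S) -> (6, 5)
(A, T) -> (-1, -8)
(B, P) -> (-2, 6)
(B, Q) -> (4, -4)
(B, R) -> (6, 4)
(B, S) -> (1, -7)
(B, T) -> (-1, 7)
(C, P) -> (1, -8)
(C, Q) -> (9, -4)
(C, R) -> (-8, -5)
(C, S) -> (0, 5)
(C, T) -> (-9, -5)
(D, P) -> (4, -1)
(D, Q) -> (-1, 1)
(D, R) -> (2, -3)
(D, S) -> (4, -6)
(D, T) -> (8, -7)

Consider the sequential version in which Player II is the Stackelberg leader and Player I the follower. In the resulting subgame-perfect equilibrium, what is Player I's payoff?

Backward induction with Player II moving first.
- P: BR = D, leader payoff -1.
- Q: BR = C, leader payoff -4.
- R: BR = A, leader payoff 4.
- S: BR = A, leader payoff 5.
- T: BR = D, leader payoff -7.
Among -1, -4, 4, 5, -7, the best is 5 at S. Subgame-perfect outcome: (A, S) with payoffs (6, 5).

6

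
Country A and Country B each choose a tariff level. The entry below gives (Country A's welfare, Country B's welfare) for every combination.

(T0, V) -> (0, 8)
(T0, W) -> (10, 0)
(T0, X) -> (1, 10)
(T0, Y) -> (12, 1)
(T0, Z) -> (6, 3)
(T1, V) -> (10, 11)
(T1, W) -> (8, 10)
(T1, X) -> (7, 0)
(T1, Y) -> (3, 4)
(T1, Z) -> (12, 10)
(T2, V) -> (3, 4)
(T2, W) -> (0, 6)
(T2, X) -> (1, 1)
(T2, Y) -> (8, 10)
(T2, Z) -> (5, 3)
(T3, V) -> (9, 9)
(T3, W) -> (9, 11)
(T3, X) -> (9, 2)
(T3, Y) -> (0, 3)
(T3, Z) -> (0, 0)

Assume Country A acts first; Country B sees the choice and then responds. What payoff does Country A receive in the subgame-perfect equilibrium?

10

Backward induction with Country A moving first.
- T0: BR = X, leader payoff 1.
- T1: BR = V, leader payoff 10.
- T2: BR = Y, leader payoff 8.
- T3: BR = W, leader payoff 9.
Country A's induced payoffs are 1, 10, 8, 9, so Country A commits to T1. Subgame-perfect outcome: (T1, V) with payoffs (10, 11).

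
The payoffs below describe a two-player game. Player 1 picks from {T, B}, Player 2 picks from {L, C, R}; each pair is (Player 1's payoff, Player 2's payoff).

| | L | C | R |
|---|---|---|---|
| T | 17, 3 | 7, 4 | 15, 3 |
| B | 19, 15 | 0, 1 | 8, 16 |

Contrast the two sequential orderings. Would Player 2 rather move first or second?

second

If Player 1 leads: Player 2's best replies are T→C, B→R; Player 1's induced payoffs 7, 8; outcome (B, R), payoffs (8, 16).
If Player 2 leads: Player 1's best replies are L→B, C→T, R→T; Player 2's induced payoffs 15, 4, 3; outcome (B, L), payoffs (19, 15).
Player 2 gets 15 moving first and 16 moving second, so Player 2 prefers to move second.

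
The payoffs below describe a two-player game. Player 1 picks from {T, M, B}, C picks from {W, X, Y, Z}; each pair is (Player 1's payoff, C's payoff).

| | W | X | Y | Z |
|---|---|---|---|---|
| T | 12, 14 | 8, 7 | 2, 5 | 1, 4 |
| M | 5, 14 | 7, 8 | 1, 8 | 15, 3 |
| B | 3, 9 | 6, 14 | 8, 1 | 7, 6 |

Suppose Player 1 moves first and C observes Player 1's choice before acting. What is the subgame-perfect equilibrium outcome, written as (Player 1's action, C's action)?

(T, W)

C best-responds to each possible Player 1 move:
- T: BR = W, leader payoff 12.
- M: BR = W, leader payoff 5.
- B: BR = X, leader payoff 6.
Maximizing over 12, 5, 6, Player 1 chooses T. Subgame-perfect outcome: (T, W) with payoffs (12, 14).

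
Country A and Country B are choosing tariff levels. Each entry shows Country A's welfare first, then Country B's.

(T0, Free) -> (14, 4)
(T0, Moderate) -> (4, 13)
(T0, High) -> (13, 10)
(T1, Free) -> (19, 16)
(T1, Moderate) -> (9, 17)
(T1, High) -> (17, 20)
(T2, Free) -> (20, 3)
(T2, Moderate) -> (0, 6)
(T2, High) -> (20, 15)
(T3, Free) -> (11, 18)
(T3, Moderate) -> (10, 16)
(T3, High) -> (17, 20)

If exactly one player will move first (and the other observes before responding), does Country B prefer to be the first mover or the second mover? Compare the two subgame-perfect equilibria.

If Country A leads: Country B's best replies are T0→Moderate, T1→High, T2→High, T3→High; Country A's induced payoffs 4, 17, 20, 17; outcome (T2, High), payoffs (20, 15).
If Country B leads: Country A's best replies are Free→T2, Moderate→T3, High→T2; Country B's induced payoffs 3, 16, 15; outcome (T3, Moderate), payoffs (10, 16).
Country B gets 16 moving first and 15 moving second, so Country B prefers to move first.

first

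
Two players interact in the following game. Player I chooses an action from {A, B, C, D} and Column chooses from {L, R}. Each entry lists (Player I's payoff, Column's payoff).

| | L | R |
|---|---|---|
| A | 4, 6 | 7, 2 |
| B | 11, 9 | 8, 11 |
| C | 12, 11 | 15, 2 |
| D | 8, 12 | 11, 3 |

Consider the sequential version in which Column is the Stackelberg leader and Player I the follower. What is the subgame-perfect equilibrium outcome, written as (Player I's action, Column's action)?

(C, L)

Work backward from Player I's decision.
- L: BR = C, leader payoff 11.
- R: BR = C, leader payoff 2.
Among 11, 2, the best is 11 at L. Subgame-perfect outcome: (C, L) with payoffs (12, 11).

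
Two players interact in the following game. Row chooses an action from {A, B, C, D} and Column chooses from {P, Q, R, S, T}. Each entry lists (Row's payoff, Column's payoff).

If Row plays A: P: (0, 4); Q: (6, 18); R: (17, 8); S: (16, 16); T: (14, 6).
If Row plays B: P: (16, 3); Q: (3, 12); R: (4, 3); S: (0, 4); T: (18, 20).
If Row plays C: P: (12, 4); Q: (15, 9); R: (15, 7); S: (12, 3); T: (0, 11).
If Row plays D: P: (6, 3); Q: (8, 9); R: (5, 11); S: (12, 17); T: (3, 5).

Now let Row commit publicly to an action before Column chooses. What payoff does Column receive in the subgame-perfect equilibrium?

Backward induction with Row moving first.
- A: Column compares 4, 18, 8, 16, 6 and picks Q; Row would get 6.
- B: Column compares 3, 12, 3, 4, 20 and picks T; Row would get 18.
- C: Column compares 4, 9, 7, 3, 11 and picks T; Row would get 0.
- D: Column compares 3, 9, 11, 17, 5 and picks S; Row would get 12.
Among 6, 18, 0, 12, the best is 18 at B. Subgame-perfect outcome: (B, T) with payoffs (18, 20).

20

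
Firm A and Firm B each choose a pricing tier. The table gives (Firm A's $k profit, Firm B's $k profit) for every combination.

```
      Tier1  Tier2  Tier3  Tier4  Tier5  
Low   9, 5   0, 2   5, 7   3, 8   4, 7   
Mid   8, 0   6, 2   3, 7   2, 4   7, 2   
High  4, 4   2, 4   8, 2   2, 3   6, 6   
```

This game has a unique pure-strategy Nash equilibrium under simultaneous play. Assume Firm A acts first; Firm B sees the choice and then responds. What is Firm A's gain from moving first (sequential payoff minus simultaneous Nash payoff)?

Work backward from Firm B's decision.
- Low: BR = Tier4, leader payoff 3.
- Mid: BR = Tier3, leader payoff 3.
- High: BR = Tier5, leader payoff 6.
Maximizing over 3, 3, 6, Firm A chooses High. Subgame-perfect outcome: (High, Tier5) with payoffs (6, 6).
Now find the simultaneous Nash equilibrium.
Firm A's best replies: Tier1→Low; Tier2→Mid; Tier3→High; Tier4→Low; Tier5→Mid.
Firm B's best replies: Low→Tier4; Mid→Tier3; High→Tier5.
The unique mutual best reply is (Low, Tier4), giving (3, 8).
Firm A's commitment gain: 6 − 3 = 3.

3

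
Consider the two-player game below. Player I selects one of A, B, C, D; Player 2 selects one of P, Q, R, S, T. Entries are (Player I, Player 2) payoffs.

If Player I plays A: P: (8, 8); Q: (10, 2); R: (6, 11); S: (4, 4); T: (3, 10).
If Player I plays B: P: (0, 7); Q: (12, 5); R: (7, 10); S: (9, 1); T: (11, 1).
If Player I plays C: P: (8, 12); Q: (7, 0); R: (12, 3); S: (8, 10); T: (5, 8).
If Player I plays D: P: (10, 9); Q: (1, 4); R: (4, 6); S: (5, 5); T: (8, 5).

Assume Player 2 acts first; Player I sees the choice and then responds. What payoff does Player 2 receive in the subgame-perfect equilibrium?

9

Work backward from Player I's decision.
- P: BR = D, leader payoff 9.
- Q: BR = B, leader payoff 5.
- R: BR = C, leader payoff 3.
- S: BR = B, leader payoff 1.
- T: BR = B, leader payoff 1.
Player 2's induced payoffs are 9, 5, 3, 1, 1, so Player 2 commits to P. Subgame-perfect outcome: (D, P) with payoffs (10, 9).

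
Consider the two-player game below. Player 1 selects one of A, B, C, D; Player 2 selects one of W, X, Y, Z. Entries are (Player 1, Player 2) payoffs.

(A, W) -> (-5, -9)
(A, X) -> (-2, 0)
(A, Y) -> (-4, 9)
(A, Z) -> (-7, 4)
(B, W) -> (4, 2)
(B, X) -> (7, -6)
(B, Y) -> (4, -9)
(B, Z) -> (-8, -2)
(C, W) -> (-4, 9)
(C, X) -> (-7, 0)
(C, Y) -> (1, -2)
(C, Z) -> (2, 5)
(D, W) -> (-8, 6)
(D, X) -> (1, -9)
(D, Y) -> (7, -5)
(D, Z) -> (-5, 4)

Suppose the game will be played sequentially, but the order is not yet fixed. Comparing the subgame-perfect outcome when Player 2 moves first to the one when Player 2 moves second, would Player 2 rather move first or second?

If Player 1 leads: Player 2's best replies are A→Y, B→W, C→W, D→W; Player 1's induced payoffs -4, 4, -4, -8; outcome (B, W), payoffs (4, 2).
If Player 2 leads: Player 1's best replies are W→B, X→B, Y→D, Z→C; Player 2's induced payoffs 2, -6, -5, 5; outcome (C, Z), payoffs (2, 5).
Player 2 gets 5 moving first and 2 moving second, so Player 2 prefers to move first.

first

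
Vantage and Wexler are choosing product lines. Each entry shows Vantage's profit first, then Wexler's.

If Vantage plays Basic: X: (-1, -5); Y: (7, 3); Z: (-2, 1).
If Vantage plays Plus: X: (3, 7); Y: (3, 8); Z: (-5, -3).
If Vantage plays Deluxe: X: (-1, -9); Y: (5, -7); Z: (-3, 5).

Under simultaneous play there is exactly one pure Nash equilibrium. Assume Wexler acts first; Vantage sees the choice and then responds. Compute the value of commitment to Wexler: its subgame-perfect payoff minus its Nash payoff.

Work backward from Vantage's decision.
- X → Vantage plays Plus (best of -1, 3, -1); Wexler gets 7.
- Y → Vantage plays Basic (best of 7, 3, 5); Wexler gets 3.
- Z → Vantage plays Basic (best of -2, -5, -3); Wexler gets 1.
Wexler's induced payoffs are 7, 3, 1, so Wexler commits to X. Subgame-perfect outcome: (Plus, X) with payoffs (3, 7).
Under simultaneous play:
Vantage's best replies: X→Plus; Y→Basic; Z→Basic.
Wexler's best replies: Basic→Y; Plus→Y; Deluxe→Z.
The unique mutual best reply is (Basic, Y), giving (7, 3).
Wexler's commitment gain: 7 − 3 = 4.

4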